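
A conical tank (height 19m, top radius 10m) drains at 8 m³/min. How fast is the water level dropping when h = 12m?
361/(1800π) ≈ 0.06384 m/min

r/h = 10/19, so r = (10/19)h
V = (1/3)πr²h = (1/3)π((10/19)h)²h = (100/1083)πh³
dV/dh = (100/361)πh²
dh/dt = (dV/dt)/(dV/dh) = -8/((100/361)π·12²) = -361/(1800π) m/min
The level is dropping at 361/(1800π) ≈ 0.06384 m/min.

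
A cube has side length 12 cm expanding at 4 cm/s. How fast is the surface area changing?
576 cm²/s

A = 6s²
dA/dt = 12s · ds/dt = 12·12·4 = 576 cm²/s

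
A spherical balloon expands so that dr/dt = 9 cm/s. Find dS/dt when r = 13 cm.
936π cm²/s

S = 4πr²
dS/dt = dS/dr · dr/dt = 8πr · 9
At r = 13: dS/dt = 936π cm²/s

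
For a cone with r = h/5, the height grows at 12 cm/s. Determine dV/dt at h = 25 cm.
300π cm³/s

V = (1/3)π(h/5)²h = πh³/75
dV/dt = πh²/25 · 12
At h = 25: dV/dt = 300π cm³/s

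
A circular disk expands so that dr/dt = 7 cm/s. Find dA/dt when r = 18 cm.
252π cm²/s

A = πr²
dA/dt = 2πr · dr/dt = 2π(18)(7) = 252π cm²/s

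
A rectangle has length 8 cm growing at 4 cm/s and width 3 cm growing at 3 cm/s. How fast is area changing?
36 cm²/s

A = lw
dA/dt = w·dl/dt + l·dw/dt = 3·4 + 8·3 = 36 cm²/s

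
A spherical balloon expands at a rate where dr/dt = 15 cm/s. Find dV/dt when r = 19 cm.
21660π cm³/s

V = (4/3)πr³
dV/dt = dV/dr · dr/dt = 4πr² · 15
At r = 19: dV/dt = 21660π cm³/s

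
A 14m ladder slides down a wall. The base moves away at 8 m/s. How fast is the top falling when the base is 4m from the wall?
16√5/15 ≈ 2.385 m/s

x² + y² = 14²
2x·dx/dt + 2y·dy/dt = 0
dy/dt = -x/y · dx/dt = -4/(6√5) · 8 = -16√5/15 m/s
The top is descending at 16√5/15 ≈ 2.385 m/s.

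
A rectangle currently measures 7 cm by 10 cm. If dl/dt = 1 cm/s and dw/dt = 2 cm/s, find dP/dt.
6 cm/s

P = 2(l + w)
dP/dt = 2(dl/dt + dw/dt) = 2(1 + 2) = 6 cm/s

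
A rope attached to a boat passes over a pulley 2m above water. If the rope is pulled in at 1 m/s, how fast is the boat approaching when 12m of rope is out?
6√35/35 ≈ 1.014 m/s

rope² = x² + 2²
x = √(12² - 2²) = 2√35
dx/dt = (rope/x) · d(rope)/dt = (12/(2√35)) · (-1) = -6√35/35 m/s
The boat approaches at 6√35/35 ≈ 1.014 m/s.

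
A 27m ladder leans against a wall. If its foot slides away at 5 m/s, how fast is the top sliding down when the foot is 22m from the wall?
22√5/7 ≈ 7.028 m/s

x² + y² = 27²
2x·dx/dt + 2y·dy/dt = 0
dy/dt = -x/y · dx/dt = -22/(7√5) · 5 = -22√5/7 m/s
The top is descending at 22√5/7 ≈ 7.028 m/s.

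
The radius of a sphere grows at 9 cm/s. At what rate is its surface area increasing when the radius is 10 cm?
720π cm²/s

S = 4πr²
dS/dt = dS/dr · dr/dt = 8πr · 9
At r = 10: dS/dt = 720π cm²/s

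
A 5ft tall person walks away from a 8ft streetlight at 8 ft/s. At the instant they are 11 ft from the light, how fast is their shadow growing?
40/3 ft/s

By similar triangles: 8/(x+s) = 5/s
Solving: s = 5x/3
ds/dt = 5/3 · dx/dt = 5/3 · 8 = 40/3 ft/s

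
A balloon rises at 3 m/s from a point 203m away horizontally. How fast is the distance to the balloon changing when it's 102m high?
306√51613/51613 ≈ 1.347 m/s

z² = 203² + y²
z = √(203² + 102²) = √51613
dz/dt = y/z · dy/dt = 102/√51613 · 3 = 306√51613/51613 ≈ 1.347 m/s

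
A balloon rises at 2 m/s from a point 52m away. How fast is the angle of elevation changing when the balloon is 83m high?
0.010841 rad/s

tan(θ) = y/52
sec²(θ) · dθ/dt = (1/52) · dy/dt
dθ/dt = cos²(θ)/52 · 2 = 52/(52² + 83²) · 2
dθ/dt = 0.010841 rad/s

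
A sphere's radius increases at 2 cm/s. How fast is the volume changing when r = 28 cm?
6272π cm³/s

V = (4/3)πr³
dV/dt = dV/dr · dr/dt = 4πr² · 2
At r = 28: dV/dt = 6272π cm³/s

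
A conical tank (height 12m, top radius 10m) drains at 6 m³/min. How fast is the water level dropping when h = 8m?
27/(200π) ≈ 0.04297 m/min

r/h = 10/12, so r = (5/6)h
V = (1/3)πr²h = (1/3)π((5/6)h)²h = (25/108)πh³
dV/dh = (25/36)πh²
dh/dt = (dV/dt)/(dV/dh) = -6/((25/36)π·8²) = -27/(200π) m/min
The level is dropping at 27/(200π) ≈ 0.04297 m/min.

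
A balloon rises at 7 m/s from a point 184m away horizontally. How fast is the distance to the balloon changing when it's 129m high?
903√50497/50497 ≈ 4.018 m/s

z² = 184² + y²
z = √(184² + 129²) = √50497
dz/dt = y/z · dy/dt = 129/√50497 · 7 = 903√50497/50497 ≈ 4.018 m/s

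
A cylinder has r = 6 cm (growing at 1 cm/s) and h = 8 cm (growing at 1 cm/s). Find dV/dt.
132π cm³/s

V = πr²h
dV/dt = 2πrh·dr/dt + πr²·dh/dt
= 2π(6)(8)(1) + π(6)²(1)
= 132π cm³/s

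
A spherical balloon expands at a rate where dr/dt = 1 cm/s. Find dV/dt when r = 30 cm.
3600π cm³/s

V = (4/3)πr³
dV/dt = dV/dr · dr/dt = 4πr² · 1
At r = 30: dV/dt = 3600π cm³/s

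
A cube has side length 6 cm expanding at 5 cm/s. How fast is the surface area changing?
360 cm²/s

A = 6s²
dA/dt = 12s · ds/dt = 12·6·5 = 360 cm²/s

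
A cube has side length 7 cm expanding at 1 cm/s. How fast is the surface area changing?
84 cm²/s

A = 6s²
dA/dt = 12s · ds/dt = 12·7·1 = 84 cm²/s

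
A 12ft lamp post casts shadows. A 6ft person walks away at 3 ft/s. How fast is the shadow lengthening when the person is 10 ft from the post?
3 ft/s

By similar triangles: 12/(x+s) = 6/s
Solving: s = 6x/6
ds/dt = 6/6 · dx/dt = 1 · 3 = 3 ft/s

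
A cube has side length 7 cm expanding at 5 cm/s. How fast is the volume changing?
735 cm³/s

V = s³
dV/dt = 3s² · ds/dt = 3·7²·5 = 735 cm³/s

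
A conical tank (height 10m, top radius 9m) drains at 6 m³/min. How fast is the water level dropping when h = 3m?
200/(243π) ≈ 0.262 m/min

r/h = 9/10, so r = (9/10)h
V = (1/3)πr²h = (1/3)π((9/10)h)²h = (27/100)πh³
dV/dh = (81/100)πh²
dh/dt = (dV/dt)/(dV/dh) = -6/((81/100)π·3²) = -200/(243π) m/min
The level is dropping at 200/(243π) ≈ 0.262 m/min.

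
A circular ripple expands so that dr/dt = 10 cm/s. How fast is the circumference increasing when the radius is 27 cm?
20π cm/s

C = 2πr
dC/dt = 2π · dr/dt = 2π · 10 = 20π cm/s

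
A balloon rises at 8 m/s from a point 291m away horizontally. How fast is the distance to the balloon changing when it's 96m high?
256√10433/10433 ≈ 2.506 m/s

z² = 291² + y²
z = √(291² + 96²) = 3√10433
dz/dt = y/z · dy/dt = 96/(3√10433) · 8 = 256√10433/10433 ≈ 2.506 m/s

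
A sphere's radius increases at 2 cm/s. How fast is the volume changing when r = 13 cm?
1352π cm³/s

V = (4/3)πr³
dV/dt = dV/dr · dr/dt = 4πr² · 2
At r = 13: dV/dt = 1352π cm³/s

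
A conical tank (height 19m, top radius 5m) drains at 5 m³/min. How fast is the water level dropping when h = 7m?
361/(245π) ≈ 0.469 m/min

r/h = 5/19, so r = (5/19)h
V = (1/3)πr²h = (1/3)π((5/19)h)²h = (25/1083)πh³
dV/dh = (25/361)πh²
dh/dt = (dV/dt)/(dV/dh) = -5/((25/361)π·7²) = -361/(245π) m/min
The level is dropping at 361/(245π) ≈ 0.469 m/min.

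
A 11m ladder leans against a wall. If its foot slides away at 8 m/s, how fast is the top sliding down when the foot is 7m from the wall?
14√2/3 ≈ 6.6 m/s

x² + y² = 11²
2x·dx/dt + 2y·dy/dt = 0
dy/dt = -x/y · dx/dt = -7/(6√2) · 8 = -14√2/3 m/s
The top is descending at 14√2/3 ≈ 6.6 m/s.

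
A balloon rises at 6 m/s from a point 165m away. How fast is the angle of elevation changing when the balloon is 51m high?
0.033193 rad/s

tan(θ) = y/165
sec²(θ) · dθ/dt = (1/165) · dy/dt
dθ/dt = cos²(θ)/165 · 6 = 165/(165² + 51²) · 6
dθ/dt = 0.033193 rad/s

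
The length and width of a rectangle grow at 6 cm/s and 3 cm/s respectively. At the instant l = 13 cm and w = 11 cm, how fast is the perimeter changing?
18 cm/s

P = 2(l + w)
dP/dt = 2(dl/dt + dw/dt) = 2(6 + 3) = 18 cm/s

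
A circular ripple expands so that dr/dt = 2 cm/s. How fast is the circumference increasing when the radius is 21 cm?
4π cm/s

C = 2πr
dC/dt = 2π · dr/dt = 2π · 2 = 4π cm/s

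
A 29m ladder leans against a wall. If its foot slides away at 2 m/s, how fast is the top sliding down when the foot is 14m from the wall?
28√645/645 ≈ 1.102 m/s

x² + y² = 29²
2x·dx/dt + 2y·dy/dt = 0
dy/dt = -x/y · dx/dt = -14/√645 · 2 = -28√645/645 m/s
The top is descending at 28√645/645 ≈ 1.102 m/s.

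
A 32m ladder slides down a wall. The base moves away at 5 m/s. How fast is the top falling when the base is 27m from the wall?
27√295/59 ≈ 7.86 m/s

x² + y² = 32²
2x·dx/dt + 2y·dy/dt = 0
dy/dt = -x/y · dx/dt = -27/√295 · 5 = -27√295/59 m/s
The top is descending at 27√295/59 ≈ 7.86 m/s.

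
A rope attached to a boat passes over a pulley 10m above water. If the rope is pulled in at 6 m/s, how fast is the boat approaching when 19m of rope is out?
38√29/29 ≈ 7.056 m/s

rope² = x² + 10²
x = √(19² - 10²) = 3√29
dx/dt = (rope/x) · d(rope)/dt = (19/(3√29)) · (-6) = -38√29/29 m/s
The boat approaches at 38√29/29 ≈ 7.056 m/s.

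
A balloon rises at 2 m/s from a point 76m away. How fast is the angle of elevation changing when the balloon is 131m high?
0.006627 rad/s

tan(θ) = y/76
sec²(θ) · dθ/dt = (1/76) · dy/dt
dθ/dt = cos²(θ)/76 · 2 = 76/(76² + 131²) · 2
dθ/dt = 0.006627 rad/s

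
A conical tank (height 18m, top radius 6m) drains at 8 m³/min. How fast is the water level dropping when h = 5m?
72/(25π) ≈ 0.9167 m/min

r/h = 6/18, so r = (1/3)h
V = (1/3)πr²h = (1/3)π((1/3)h)²h = (1/27)πh³
dV/dh = (1/9)πh²
dh/dt = (dV/dt)/(dV/dh) = -8/((1/9)π·5²) = -72/(25π) m/min
The level is dropping at 72/(25π) ≈ 0.9167 m/min.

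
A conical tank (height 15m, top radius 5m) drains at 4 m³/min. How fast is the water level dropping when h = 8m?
9/(16π) ≈ 0.179 m/min

r/h = 5/15, so r = (1/3)h
V = (1/3)πr²h = (1/3)π((1/3)h)²h = (1/27)πh³
dV/dh = (1/9)πh²
dh/dt = (dV/dt)/(dV/dh) = -4/((1/9)π·8²) = -9/(16π) m/min
The level is dropping at 9/(16π) ≈ 0.179 m/min.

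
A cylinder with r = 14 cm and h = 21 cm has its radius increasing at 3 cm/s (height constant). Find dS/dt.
294π cm²/s

S = 2πrh + 2πr² (lateral + bases)
dS/dt = (2πh + 4πr)·dr/dt = (2π·21 + 4π·14)·3
= 294π cm²/s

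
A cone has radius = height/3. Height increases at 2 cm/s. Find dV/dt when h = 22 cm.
968π/9 cm³/s

V = (1/3)π(h/3)²h = πh³/27
dV/dt = πh²/9 · 2
At h = 22: dV/dt = 968π/9 cm³/s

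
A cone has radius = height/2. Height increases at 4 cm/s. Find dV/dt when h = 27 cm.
729π cm³/s

V = (1/3)π(h/2)²h = πh³/12
dV/dt = πh²/4 · 4
At h = 27: dV/dt = 729π cm³/s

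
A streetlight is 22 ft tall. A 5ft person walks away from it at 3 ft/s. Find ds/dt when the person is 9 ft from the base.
15/17 ft/s

By similar triangles: 22/(x+s) = 5/s
Solving: s = 5x/17
ds/dt = 5/17 · dx/dt = 5/17 · 3 = 15/17 ft/s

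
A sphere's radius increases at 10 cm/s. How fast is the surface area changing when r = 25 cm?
2000π cm²/s

S = 4πr²
dS/dt = dS/dr · dr/dt = 8πr · 10
At r = 25: dS/dt = 2000π cm²/s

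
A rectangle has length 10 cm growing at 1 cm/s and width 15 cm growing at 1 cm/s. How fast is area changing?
25 cm²/s

A = lw
dA/dt = w·dl/dt + l·dw/dt = 15·1 + 10·1 = 25 cm²/s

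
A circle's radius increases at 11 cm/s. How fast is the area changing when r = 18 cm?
396π cm²/s

A = πr²
dA/dt = 2πr · dr/dt = 2π(18)(11) = 396π cm²/s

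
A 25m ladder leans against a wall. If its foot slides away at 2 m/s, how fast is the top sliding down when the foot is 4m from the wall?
8√609/609 ≈ 0.3242 m/s

x² + y² = 25²
2x·dx/dt + 2y·dy/dt = 0
dy/dt = -x/y · dx/dt = -4/√609 · 2 = -8√609/609 m/s
The top is descending at 8√609/609 ≈ 0.3242 m/s.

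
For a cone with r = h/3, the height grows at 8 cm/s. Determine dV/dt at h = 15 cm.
200π cm³/s

V = (1/3)π(h/3)²h = πh³/27
dV/dt = πh²/9 · 8
At h = 15: dV/dt = 200π cm³/s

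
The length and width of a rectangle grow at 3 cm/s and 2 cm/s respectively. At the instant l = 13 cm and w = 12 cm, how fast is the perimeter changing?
10 cm/s

P = 2(l + w)
dP/dt = 2(dl/dt + dw/dt) = 2(3 + 2) = 10 cm/s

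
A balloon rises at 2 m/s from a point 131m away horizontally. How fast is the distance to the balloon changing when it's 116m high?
232√30617/30617 ≈ 1.326 m/s

z² = 131² + y²
z = √(131² + 116²) = √30617
dz/dt = y/z · dy/dt = 116/√30617 · 2 = 232√30617/30617 ≈ 1.326 m/s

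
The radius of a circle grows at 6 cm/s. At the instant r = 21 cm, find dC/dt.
12π cm/s

C = 2πr
dC/dt = 2π · dr/dt = 2π · 6 = 12π cm/s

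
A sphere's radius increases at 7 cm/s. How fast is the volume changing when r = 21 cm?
12348π cm³/s

V = (4/3)πr³
dV/dt = dV/dr · dr/dt = 4πr² · 7
At r = 21: dV/dt = 12348π cm³/s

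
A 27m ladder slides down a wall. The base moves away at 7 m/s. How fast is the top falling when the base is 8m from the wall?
8√665/95 ≈ 2.172 m/s

x² + y² = 27²
2x·dx/dt + 2y·dy/dt = 0
dy/dt = -x/y · dx/dt = -8/√665 · 7 = -8√665/95 m/s
The top is descending at 8√665/95 ≈ 2.172 m/s.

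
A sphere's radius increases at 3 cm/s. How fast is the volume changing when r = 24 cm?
6912π cm³/s

V = (4/3)πr³
dV/dt = dV/dr · dr/dt = 4πr² · 3
At r = 24: dV/dt = 6912π cm³/s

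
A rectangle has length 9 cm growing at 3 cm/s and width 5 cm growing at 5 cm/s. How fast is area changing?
60 cm²/s

A = lw
dA/dt = w·dl/dt + l·dw/dt = 5·3 + 9·5 = 60 cm²/s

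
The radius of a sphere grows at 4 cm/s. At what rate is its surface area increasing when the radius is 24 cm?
768π cm²/s

S = 4πr²
dS/dt = dS/dr · dr/dt = 8πr · 4
At r = 24: dS/dt = 768π cm²/s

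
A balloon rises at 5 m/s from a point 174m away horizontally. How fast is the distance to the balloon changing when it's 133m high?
133√47965/9593 ≈ 3.036 m/s

z² = 174² + y²
z = √(174² + 133²) = √47965
dz/dt = y/z · dy/dt = 133/√47965 · 5 = 133√47965/9593 ≈ 3.036 m/s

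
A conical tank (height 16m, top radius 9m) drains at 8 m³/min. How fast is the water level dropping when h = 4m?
128/(81π) ≈ 0.503 m/min

r/h = 9/16, so r = (9/16)h
V = (1/3)πr²h = (1/3)π((9/16)h)²h = (27/256)πh³
dV/dh = (81/256)πh²
dh/dt = (dV/dt)/(dV/dh) = -8/((81/256)π·4²) = -128/(81π) m/min
The level is dropping at 128/(81π) ≈ 0.503 m/min.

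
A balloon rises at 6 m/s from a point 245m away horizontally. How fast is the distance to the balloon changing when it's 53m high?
159√62834/31417 ≈ 1.269 m/s

z² = 245² + y²
z = √(245² + 53²) = √62834
dz/dt = y/z · dy/dt = 53/√62834 · 6 = 159√62834/31417 ≈ 1.269 m/s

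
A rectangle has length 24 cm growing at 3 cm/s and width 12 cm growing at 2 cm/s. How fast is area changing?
84 cm²/s

A = lw
dA/dt = w·dl/dt + l·dw/dt = 12·3 + 24·2 = 84 cm²/s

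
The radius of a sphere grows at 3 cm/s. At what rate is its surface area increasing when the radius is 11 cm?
264π cm²/s

S = 4πr²
dS/dt = dS/dr · dr/dt = 8πr · 3
At r = 11: dS/dt = 264π cm²/s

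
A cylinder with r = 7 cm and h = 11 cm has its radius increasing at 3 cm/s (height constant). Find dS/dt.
150π cm²/s

S = 2πrh + 2πr² (lateral + bases)
dS/dt = (2πh + 4πr)·dr/dt = (2π·11 + 4π·7)·3
= 150π cm²/s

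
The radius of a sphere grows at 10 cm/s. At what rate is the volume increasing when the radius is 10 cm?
4000π cm³/s

V = (4/3)πr³
dV/dt = dV/dr · dr/dt = 4πr² · 10
At r = 10: dV/dt = 4000π cm³/s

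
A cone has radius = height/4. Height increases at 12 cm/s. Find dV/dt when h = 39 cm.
4563π/4 cm³/s

V = (1/3)π(h/4)²h = πh³/48
dV/dt = πh²/16 · 12
At h = 39: dV/dt = 4563π/4 cm³/s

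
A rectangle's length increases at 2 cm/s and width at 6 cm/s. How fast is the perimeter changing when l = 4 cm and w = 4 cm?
16 cm/s

P = 2(l + w)
dP/dt = 2(dl/dt + dw/dt) = 2(2 + 6) = 16 cm/s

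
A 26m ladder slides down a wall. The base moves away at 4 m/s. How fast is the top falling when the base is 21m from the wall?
84√235/235 ≈ 5.48 m/s

x² + y² = 26²
2x·dx/dt + 2y·dy/dt = 0
dy/dt = -x/y · dx/dt = -21/√235 · 4 = -84√235/235 m/s
The top is descending at 84√235/235 ≈ 5.48 m/s.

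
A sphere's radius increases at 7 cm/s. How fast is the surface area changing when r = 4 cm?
224π cm²/s

S = 4πr²
dS/dt = dS/dr · dr/dt = 8πr · 7
At r = 4: dS/dt = 224π cm²/s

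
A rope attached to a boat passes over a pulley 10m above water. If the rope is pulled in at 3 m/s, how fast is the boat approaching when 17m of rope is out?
17√21/21 ≈ 3.71 m/s

rope² = x² + 10²
x = √(17² - 10²) = 3√21
dx/dt = (rope/x) · d(rope)/dt = (17/(3√21)) · (-3) = -17√21/21 m/s
The boat approaches at 17√21/21 ≈ 3.71 m/s.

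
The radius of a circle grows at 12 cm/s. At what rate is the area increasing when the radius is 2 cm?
48π cm²/s

A = πr²
dA/dt = 2πr · dr/dt = 2π(2)(12) = 48π cm²/s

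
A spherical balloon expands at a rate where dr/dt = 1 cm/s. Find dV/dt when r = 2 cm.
16π cm³/s

V = (4/3)πr³
dV/dt = dV/dr · dr/dt = 4πr² · 1
At r = 2: dV/dt = 16π cm³/s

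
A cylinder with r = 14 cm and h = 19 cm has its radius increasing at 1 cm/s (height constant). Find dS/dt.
94π cm²/s

S = 2πrh + 2πr² (lateral + bases)
dS/dt = (2πh + 4πr)·dr/dt = (2π·19 + 4π·14)·1
= 94π cm²/s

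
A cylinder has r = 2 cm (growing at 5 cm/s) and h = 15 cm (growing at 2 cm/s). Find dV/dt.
308π cm³/s

V = πr²h
dV/dt = 2πrh·dr/dt + πr²·dh/dt
= 2π(2)(15)(5) + π(2)²(2)
= 308π cm³/s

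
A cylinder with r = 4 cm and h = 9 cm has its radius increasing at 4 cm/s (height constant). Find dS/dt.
136π cm²/s

S = 2πrh + 2πr² (lateral + bases)
dS/dt = (2πh + 4πr)·dr/dt = (2π·9 + 4π·4)·4
= 136π cm²/s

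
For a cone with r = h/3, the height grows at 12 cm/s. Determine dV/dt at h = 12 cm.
192π cm³/s

V = (1/3)π(h/3)²h = πh³/27
dV/dt = πh²/9 · 12
At h = 12: dV/dt = 192π cm³/s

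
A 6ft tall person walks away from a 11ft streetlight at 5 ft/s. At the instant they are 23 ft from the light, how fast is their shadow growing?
6 ft/s

By similar triangles: 11/(x+s) = 6/s
Solving: s = 6x/5
ds/dt = 6/5 · dx/dt = 6/5 · 5 = 6 ft/s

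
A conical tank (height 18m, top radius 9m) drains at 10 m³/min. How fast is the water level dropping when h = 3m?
40/(9π) ≈ 1.415 m/min

r/h = 9/18, so r = (1/2)h
V = (1/3)πr²h = (1/3)π((1/2)h)²h = (1/12)πh³
dV/dh = (1/4)πh²
dh/dt = (dV/dt)/(dV/dh) = -10/((1/4)π·3²) = -40/(9π) m/min
The level is dropping at 40/(9π) ≈ 1.415 m/min.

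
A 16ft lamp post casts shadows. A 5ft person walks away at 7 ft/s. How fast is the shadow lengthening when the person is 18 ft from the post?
35/11 ft/s

By similar triangles: 16/(x+s) = 5/s
Solving: s = 5x/11
ds/dt = 5/11 · dx/dt = 5/11 · 7 = 35/11 ft/s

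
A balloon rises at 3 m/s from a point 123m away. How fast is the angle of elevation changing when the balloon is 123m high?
0.012195 rad/s

tan(θ) = y/123
sec²(θ) · dθ/dt = (1/123) · dy/dt
dθ/dt = cos²(θ)/123 · 3 = 123/(123² + 123²) · 3
dθ/dt = 0.012195 rad/s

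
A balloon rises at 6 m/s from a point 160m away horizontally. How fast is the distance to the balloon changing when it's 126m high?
378√10369/10369 ≈ 3.712 m/s

z² = 160² + y²
z = √(160² + 126²) = 2√10369
dz/dt = y/z · dy/dt = 126/(2√10369) · 6 = 378√10369/10369 ≈ 3.712 m/s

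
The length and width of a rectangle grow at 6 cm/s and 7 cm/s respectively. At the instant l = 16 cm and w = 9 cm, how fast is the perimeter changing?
26 cm/s

P = 2(l + w)
dP/dt = 2(dl/dt + dw/dt) = 2(6 + 7) = 26 cm/s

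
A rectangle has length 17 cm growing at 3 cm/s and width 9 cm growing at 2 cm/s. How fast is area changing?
61 cm²/s

A = lw
dA/dt = w·dl/dt + l·dw/dt = 9·3 + 17·2 = 61 cm²/s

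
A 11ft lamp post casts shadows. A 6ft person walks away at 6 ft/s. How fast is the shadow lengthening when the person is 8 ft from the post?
36/5 ft/s

By similar triangles: 11/(x+s) = 6/s
Solving: s = 6x/5
ds/dt = 6/5 · dx/dt = 6/5 · 6 = 36/5 ft/s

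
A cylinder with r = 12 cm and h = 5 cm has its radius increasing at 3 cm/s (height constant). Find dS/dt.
174π cm²/s

S = 2πrh + 2πr² (lateral + bases)
dS/dt = (2πh + 4πr)·dr/dt = (2π·5 + 4π·12)·3
= 174π cm²/s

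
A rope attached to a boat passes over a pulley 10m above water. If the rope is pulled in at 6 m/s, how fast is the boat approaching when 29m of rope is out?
58√741/247 ≈ 6.392 m/s

rope² = x² + 10²
x = √(29² - 10²) = √741
dx/dt = (rope/x) · d(rope)/dt = (29/√741) · (-6) = -58√741/247 m/s
The boat approaches at 58√741/247 ≈ 6.392 m/s.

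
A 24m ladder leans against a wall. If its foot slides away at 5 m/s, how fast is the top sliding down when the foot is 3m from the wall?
5√7/21 ≈ 0.6299 m/s

x² + y² = 24²
2x·dx/dt + 2y·dy/dt = 0
dy/dt = -x/y · dx/dt = -3/(9√7) · 5 = -5√7/21 m/s
The top is descending at 5√7/21 ≈ 0.6299 m/s.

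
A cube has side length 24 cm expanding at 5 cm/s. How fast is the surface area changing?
1440 cm²/s

A = 6s²
dA/dt = 12s · ds/dt = 12·24·5 = 1440 cm²/s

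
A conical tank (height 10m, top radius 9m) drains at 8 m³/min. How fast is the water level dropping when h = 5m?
32/(81π) ≈ 0.1258 m/min

r/h = 9/10, so r = (9/10)h
V = (1/3)πr²h = (1/3)π((9/10)h)²h = (27/100)πh³
dV/dh = (81/100)πh²
dh/dt = (dV/dt)/(dV/dh) = -8/((81/100)π·5²) = -32/(81π) m/min
The level is dropping at 32/(81π) ≈ 0.1258 m/min.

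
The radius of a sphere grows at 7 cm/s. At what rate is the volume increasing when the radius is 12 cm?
4032π cm³/s

V = (4/3)πr³
dV/dt = dV/dr · dr/dt = 4πr² · 7
At r = 12: dV/dt = 4032π cm³/s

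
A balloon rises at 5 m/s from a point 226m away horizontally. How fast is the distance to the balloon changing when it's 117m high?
117√64765/12953 ≈ 2.299 m/s

z² = 226² + y²
z = √(226² + 117²) = √64765
dz/dt = y/z · dy/dt = 117/√64765 · 5 = 117√64765/12953 ≈ 2.299 m/s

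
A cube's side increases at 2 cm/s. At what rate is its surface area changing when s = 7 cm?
168 cm²/s

A = 6s²
dA/dt = 12s · ds/dt = 12·7·2 = 168 cm²/s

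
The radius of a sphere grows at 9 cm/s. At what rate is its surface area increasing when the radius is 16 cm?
1152π cm²/s

S = 4πr²
dS/dt = dS/dr · dr/dt = 8πr · 9
At r = 16: dS/dt = 1152π cm²/s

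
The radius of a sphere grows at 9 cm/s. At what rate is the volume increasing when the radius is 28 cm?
28224π cm³/s

V = (4/3)πr³
dV/dt = dV/dr · dr/dt = 4πr² · 9
At r = 28: dV/dt = 28224π cm³/s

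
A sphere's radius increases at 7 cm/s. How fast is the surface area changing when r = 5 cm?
280π cm²/s

S = 4πr²
dS/dt = dS/dr · dr/dt = 8πr · 7
At r = 5: dS/dt = 280π cm²/s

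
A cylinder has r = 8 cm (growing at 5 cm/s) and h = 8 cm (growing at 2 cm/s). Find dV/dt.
768π cm³/s

V = πr²h
dV/dt = 2πrh·dr/dt + πr²·dh/dt
= 2π(8)(8)(5) + π(8)²(2)
= 768π cm³/s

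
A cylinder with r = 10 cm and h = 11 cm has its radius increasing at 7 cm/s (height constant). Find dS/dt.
434π cm²/s

S = 2πrh + 2πr² (lateral + bases)
dS/dt = (2πh + 4πr)·dr/dt = (2π·11 + 4π·10)·7
= 434π cm²/s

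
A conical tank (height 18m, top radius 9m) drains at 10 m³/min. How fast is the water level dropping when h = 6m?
10/(9π) ≈ 0.3537 m/min

r/h = 9/18, so r = (1/2)h
V = (1/3)πr²h = (1/3)π((1/2)h)²h = (1/12)πh³
dV/dh = (1/4)πh²
dh/dt = (dV/dt)/(dV/dh) = -10/((1/4)π·6²) = -10/(9π) m/min
The level is dropping at 10/(9π) ≈ 0.3537 m/min.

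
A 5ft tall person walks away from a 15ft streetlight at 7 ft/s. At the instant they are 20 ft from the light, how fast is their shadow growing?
7/2 ft/s

By similar triangles: 15/(x+s) = 5/s
Solving: s = 5x/10
ds/dt = 5/10 · dx/dt = 1/2 · 7 = 7/2 ft/s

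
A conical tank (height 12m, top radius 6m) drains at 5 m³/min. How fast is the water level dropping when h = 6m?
5/(9π) ≈ 0.1768 m/min

r/h = 6/12, so r = (1/2)h
V = (1/3)πr²h = (1/3)π((1/2)h)²h = (1/12)πh³
dV/dh = (1/4)πh²
dh/dt = (dV/dt)/(dV/dh) = -5/((1/4)π·6²) = -5/(9π) m/min
The level is dropping at 5/(9π) ≈ 0.1768 m/min.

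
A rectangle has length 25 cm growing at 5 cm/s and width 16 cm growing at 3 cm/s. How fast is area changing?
155 cm²/s

A = lw
dA/dt = w·dl/dt + l·dw/dt = 16·5 + 25·3 = 155 cm²/s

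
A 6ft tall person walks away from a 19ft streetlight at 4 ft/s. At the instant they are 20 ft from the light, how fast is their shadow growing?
24/13 ft/s

By similar triangles: 19/(x+s) = 6/s
Solving: s = 6x/13
ds/dt = 6/13 · dx/dt = 6/13 · 4 = 24/13 ft/s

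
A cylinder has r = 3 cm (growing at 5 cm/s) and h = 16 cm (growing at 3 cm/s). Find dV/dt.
507π cm³/s

V = πr²h
dV/dt = 2πrh·dr/dt + πr²·dh/dt
= 2π(3)(16)(5) + π(3)²(3)
= 507π cm³/s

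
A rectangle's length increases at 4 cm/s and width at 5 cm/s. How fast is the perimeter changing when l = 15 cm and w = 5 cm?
18 cm/s

P = 2(l + w)
dP/dt = 2(dl/dt + dw/dt) = 2(4 + 5) = 18 cm/s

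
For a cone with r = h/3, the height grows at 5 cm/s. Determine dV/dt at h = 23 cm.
2645π/9 cm³/s

V = (1/3)π(h/3)²h = πh³/27
dV/dt = πh²/9 · 5
At h = 23: dV/dt = 2645π/9 cm³/s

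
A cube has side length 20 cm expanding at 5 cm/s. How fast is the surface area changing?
1200 cm²/s

A = 6s²
dA/dt = 12s · ds/dt = 12·20·5 = 1200 cm²/s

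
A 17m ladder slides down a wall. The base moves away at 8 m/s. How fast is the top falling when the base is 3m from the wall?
6√70/35 ≈ 1.434 m/s

x² + y² = 17²
2x·dx/dt + 2y·dy/dt = 0
dy/dt = -x/y · dx/dt = -3/(2√70) · 8 = -6√70/35 m/s
The top is descending at 6√70/35 ≈ 1.434 m/s.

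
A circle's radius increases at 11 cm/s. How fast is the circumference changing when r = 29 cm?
22π cm/s

C = 2πr
dC/dt = 2π · dr/dt = 2π · 11 = 22π cm/s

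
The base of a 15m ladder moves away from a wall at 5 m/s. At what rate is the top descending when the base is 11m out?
55√26/52 ≈ 5.393 m/s

x² + y² = 15²
2x·dx/dt + 2y·dy/dt = 0
dy/dt = -x/y · dx/dt = -11/(2√26) · 5 = -55√26/52 m/s
The top is descending at 55√26/52 ≈ 5.393 m/s.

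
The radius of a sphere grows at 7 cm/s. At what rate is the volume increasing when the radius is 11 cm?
3388π cm³/s

V = (4/3)πr³
dV/dt = dV/dr · dr/dt = 4πr² · 7
At r = 11: dV/dt = 3388π cm³/s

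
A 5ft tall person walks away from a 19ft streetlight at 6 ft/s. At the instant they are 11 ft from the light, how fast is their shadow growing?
15/7 ft/s

By similar triangles: 19/(x+s) = 5/s
Solving: s = 5x/14
ds/dt = 5/14 · dx/dt = 5/14 · 6 = 15/7 ft/s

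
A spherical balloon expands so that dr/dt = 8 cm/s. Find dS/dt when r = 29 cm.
1856π cm²/s

S = 4πr²
dS/dt = dS/dr · dr/dt = 8πr · 8
At r = 29: dS/dt = 1856π cm²/s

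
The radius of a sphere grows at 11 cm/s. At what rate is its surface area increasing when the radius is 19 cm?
1672π cm²/s

S = 4πr²
dS/dt = dS/dr · dr/dt = 8πr · 11
At r = 19: dS/dt = 1672π cm²/s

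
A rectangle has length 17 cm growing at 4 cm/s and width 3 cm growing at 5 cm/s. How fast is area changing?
97 cm²/s

A = lw
dA/dt = w·dl/dt + l·dw/dt = 3·4 + 17·5 = 97 cm²/s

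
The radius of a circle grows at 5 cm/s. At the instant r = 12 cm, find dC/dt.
10π cm/s

C = 2πr
dC/dt = 2π · dr/dt = 2π · 5 = 10π cm/s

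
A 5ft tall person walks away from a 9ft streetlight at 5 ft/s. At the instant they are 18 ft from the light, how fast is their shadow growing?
25/4 ft/s

By similar triangles: 9/(x+s) = 5/s
Solving: s = 5x/4
ds/dt = 5/4 · dx/dt = 5/4 · 5 = 25/4 ft/s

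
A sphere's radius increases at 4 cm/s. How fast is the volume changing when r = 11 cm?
1936π cm³/s

V = (4/3)πr³
dV/dt = dV/dr · dr/dt = 4πr² · 4
At r = 11: dV/dt = 1936π cm³/s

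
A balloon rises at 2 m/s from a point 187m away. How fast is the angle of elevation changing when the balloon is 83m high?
0.008935 rad/s

tan(θ) = y/187
sec²(θ) · dθ/dt = (1/187) · dy/dt
dθ/dt = cos²(θ)/187 · 2 = 187/(187² + 83²) · 2
dθ/dt = 0.008935 rad/s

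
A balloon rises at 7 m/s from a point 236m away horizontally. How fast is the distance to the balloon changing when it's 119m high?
833√69857/69857 ≈ 3.152 m/s

z² = 236² + y²
z = √(236² + 119²) = √69857
dz/dt = y/z · dy/dt = 119/√69857 · 7 = 833√69857/69857 ≈ 3.152 m/s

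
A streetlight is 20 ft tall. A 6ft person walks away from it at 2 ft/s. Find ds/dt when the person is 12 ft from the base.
6/7 ft/s

By similar triangles: 20/(x+s) = 6/s
Solving: s = 6x/14
ds/dt = 6/14 · dx/dt = 3/7 · 2 = 6/7 ft/s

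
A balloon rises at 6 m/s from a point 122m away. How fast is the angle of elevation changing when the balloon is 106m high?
0.028025 rad/s

tan(θ) = y/122
sec²(θ) · dθ/dt = (1/122) · dy/dt
dθ/dt = cos²(θ)/122 · 6 = 122/(122² + 106²) · 6
dθ/dt = 0.028025 rad/s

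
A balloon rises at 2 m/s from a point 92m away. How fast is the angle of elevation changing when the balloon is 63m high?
0.014799 rad/s

tan(θ) = y/92
sec²(θ) · dθ/dt = (1/92) · dy/dt
dθ/dt = cos²(θ)/92 · 2 = 92/(92² + 63²) · 2
dθ/dt = 0.014799 rad/s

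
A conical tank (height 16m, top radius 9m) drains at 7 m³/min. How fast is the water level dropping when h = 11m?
1792/(9801π) ≈ 0.0582 m/min

r/h = 9/16, so r = (9/16)h
V = (1/3)πr²h = (1/3)π((9/16)h)²h = (27/256)πh³
dV/dh = (81/256)πh²
dh/dt = (dV/dt)/(dV/dh) = -7/((81/256)π·11²) = -1792/(9801π) m/min
The level is dropping at 1792/(9801π) ≈ 0.0582 m/min.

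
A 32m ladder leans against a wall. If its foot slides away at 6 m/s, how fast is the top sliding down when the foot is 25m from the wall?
50√399/133 ≈ 7.509 m/s

x² + y² = 32²
2x·dx/dt + 2y·dy/dt = 0
dy/dt = -x/y · dx/dt = -25/√399 · 6 = -50√399/133 m/s
The top is descending at 50√399/133 ≈ 7.509 m/s.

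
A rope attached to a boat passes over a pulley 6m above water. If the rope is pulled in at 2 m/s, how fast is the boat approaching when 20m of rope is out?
20√91/91 ≈ 2.097 m/s

rope² = x² + 6²
x = √(20² - 6²) = 2√91
dx/dt = (rope/x) · d(rope)/dt = (20/(2√91)) · (-2) = -20√91/91 m/s
The boat approaches at 20√91/91 ≈ 2.097 m/s.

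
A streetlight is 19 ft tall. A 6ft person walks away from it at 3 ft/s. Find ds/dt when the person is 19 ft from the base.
18/13 ft/s

By similar triangles: 19/(x+s) = 6/s
Solving: s = 6x/13
ds/dt = 6/13 · dx/dt = 6/13 · 3 = 18/13 ft/s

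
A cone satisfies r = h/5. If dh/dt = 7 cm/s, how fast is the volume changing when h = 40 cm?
448π cm³/s

V = (1/3)π(h/5)²h = πh³/75
dV/dt = πh²/25 · 7
At h = 40: dV/dt = 448π cm³/s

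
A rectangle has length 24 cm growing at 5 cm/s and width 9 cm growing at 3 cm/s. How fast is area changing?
117 cm²/s

A = lw
dA/dt = w·dl/dt + l·dw/dt = 9·5 + 24·3 = 117 cm²/s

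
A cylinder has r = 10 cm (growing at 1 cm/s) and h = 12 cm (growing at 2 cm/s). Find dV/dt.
440π cm³/s

V = πr²h
dV/dt = 2πrh·dr/dt + πr²·dh/dt
= 2π(10)(12)(1) + π(10)²(2)
= 440π cm³/s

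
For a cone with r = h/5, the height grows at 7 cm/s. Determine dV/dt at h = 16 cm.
1792π/25 cm³/s

V = (1/3)π(h/5)²h = πh³/75
dV/dt = πh²/25 · 7
At h = 16: dV/dt = 1792π/25 cm³/s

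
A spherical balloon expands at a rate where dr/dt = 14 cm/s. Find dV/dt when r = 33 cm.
60984π cm³/s

V = (4/3)πr³
dV/dt = dV/dr · dr/dt = 4πr² · 14
At r = 33: dV/dt = 60984π cm³/s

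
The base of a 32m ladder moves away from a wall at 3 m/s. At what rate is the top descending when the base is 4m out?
√7/7 ≈ 0.378 m/s

x² + y² = 32²
2x·dx/dt + 2y·dy/dt = 0
dy/dt = -x/y · dx/dt = -4/(12√7) · 3 = -√7/7 m/s
The top is descending at √7/7 ≈ 0.378 m/s.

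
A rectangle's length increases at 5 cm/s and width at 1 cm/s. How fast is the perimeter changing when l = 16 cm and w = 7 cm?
12 cm/s

P = 2(l + w)
dP/dt = 2(dl/dt + dw/dt) = 2(5 + 1) = 12 cm/s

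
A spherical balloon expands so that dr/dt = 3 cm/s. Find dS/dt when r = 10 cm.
240π cm²/s

S = 4πr²
dS/dt = dS/dr · dr/dt = 8πr · 3
At r = 10: dS/dt = 240π cm²/s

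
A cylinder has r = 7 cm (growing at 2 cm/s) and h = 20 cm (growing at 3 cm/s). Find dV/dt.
707π cm³/s

V = πr²h
dV/dt = 2πrh·dr/dt + πr²·dh/dt
= 2π(7)(20)(2) + π(7)²(3)
= 707π cm³/s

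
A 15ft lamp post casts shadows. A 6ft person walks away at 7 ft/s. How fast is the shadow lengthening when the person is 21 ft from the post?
14/3 ft/s

By similar triangles: 15/(x+s) = 6/s
Solving: s = 6x/9
ds/dt = 6/9 · dx/dt = 2/3 · 7 = 14/3 ft/s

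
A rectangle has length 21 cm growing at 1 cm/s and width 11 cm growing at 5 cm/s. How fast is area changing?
116 cm²/s

A = lw
dA/dt = w·dl/dt + l·dw/dt = 11·1 + 21·5 = 116 cm²/s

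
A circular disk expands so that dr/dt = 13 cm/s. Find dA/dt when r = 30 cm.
780π cm²/s

A = πr²
dA/dt = 2πr · dr/dt = 2π(30)(13) = 780π cm²/s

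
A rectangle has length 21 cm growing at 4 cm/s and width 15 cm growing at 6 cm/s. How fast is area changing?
186 cm²/s

A = lw
dA/dt = w·dl/dt + l·dw/dt = 15·4 + 21·6 = 186 cm²/s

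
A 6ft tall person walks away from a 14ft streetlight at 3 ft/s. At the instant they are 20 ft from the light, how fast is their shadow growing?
9/4 ft/s

By similar triangles: 14/(x+s) = 6/s
Solving: s = 6x/8
ds/dt = 6/8 · dx/dt = 3/4 · 3 = 9/4 ft/s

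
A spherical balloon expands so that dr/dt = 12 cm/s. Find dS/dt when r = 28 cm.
2688π cm²/s

S = 4πr²
dS/dt = dS/dr · dr/dt = 8πr · 12
At r = 28: dS/dt = 2688π cm²/s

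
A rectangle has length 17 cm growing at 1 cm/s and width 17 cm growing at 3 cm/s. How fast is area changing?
68 cm²/s

A = lw
dA/dt = w·dl/dt + l·dw/dt = 17·1 + 17·3 = 68 cm²/s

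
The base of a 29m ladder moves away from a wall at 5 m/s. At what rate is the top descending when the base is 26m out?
26√165/33 ≈ 10.12 m/s

x² + y² = 29²
2x·dx/dt + 2y·dy/dt = 0
dy/dt = -x/y · dx/dt = -26/√165 · 5 = -26√165/33 m/s
The top is descending at 26√165/33 ≈ 10.12 m/s.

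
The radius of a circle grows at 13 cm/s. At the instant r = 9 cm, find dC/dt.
26π cm/s

C = 2πr
dC/dt = 2π · dr/dt = 2π · 13 = 26π cm/s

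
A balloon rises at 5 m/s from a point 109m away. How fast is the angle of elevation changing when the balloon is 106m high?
0.023576 rad/s

tan(θ) = y/109
sec²(θ) · dθ/dt = (1/109) · dy/dt
dθ/dt = cos²(θ)/109 · 5 = 109/(109² + 106²) · 5
dθ/dt = 0.023576 rad/s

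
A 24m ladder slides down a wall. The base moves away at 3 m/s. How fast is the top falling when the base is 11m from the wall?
33√455/455 ≈ 1.547 m/s

x² + y² = 24²
2x·dx/dt + 2y·dy/dt = 0
dy/dt = -x/y · dx/dt = -11/√455 · 3 = -33√455/455 m/s
The top is descending at 33√455/455 ≈ 1.547 m/s.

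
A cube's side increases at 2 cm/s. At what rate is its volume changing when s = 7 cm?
294 cm³/s

V = s³
dV/dt = 3s² · ds/dt = 3·7²·2 = 294 cm³/s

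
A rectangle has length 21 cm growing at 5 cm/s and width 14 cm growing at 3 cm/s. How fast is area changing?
133 cm²/s

A = lw
dA/dt = w·dl/dt + l·dw/dt = 14·5 + 21·3 = 133 cm²/s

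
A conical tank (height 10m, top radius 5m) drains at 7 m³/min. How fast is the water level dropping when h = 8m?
7/(16π) ≈ 0.1393 m/min

r/h = 5/10, so r = (1/2)h
V = (1/3)πr²h = (1/3)π((1/2)h)²h = (1/12)πh³
dV/dh = (1/4)πh²
dh/dt = (dV/dt)/(dV/dh) = -7/((1/4)π·8²) = -7/(16π) m/min
The level is dropping at 7/(16π) ≈ 0.1393 m/min.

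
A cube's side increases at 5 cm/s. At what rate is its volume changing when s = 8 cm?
960 cm³/s

V = s³
dV/dt = 3s² · ds/dt = 3·8²·5 = 960 cm³/s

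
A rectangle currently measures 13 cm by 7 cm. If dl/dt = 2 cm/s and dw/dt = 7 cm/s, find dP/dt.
18 cm/s

P = 2(l + w)
dP/dt = 2(dl/dt + dw/dt) = 2(2 + 7) = 18 cm/s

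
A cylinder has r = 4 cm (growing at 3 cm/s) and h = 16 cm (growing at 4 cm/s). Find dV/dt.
448π cm³/s

V = πr²h
dV/dt = 2πrh·dr/dt + πr²·dh/dt
= 2π(4)(16)(3) + π(4)²(4)
= 448π cm³/s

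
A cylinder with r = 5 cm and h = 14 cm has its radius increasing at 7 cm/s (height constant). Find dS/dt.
336π cm²/s

S = 2πrh + 2πr² (lateral + bases)
dS/dt = (2πh + 4πr)·dr/dt = (2π·14 + 4π·5)·7
= 336π cm²/s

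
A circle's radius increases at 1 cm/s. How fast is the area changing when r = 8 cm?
16π cm²/s

A = πr²
dA/dt = 2πr · dr/dt = 2π(8)(1) = 16π cm²/s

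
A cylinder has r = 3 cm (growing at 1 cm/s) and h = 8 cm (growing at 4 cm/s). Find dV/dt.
84π cm³/s

V = πr²h
dV/dt = 2πrh·dr/dt + πr²·dh/dt
= 2π(3)(8)(1) + π(3)²(4)
= 84π cm³/s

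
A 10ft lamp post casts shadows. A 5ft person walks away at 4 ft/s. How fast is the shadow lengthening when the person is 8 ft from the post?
4 ft/s

By similar triangles: 10/(x+s) = 5/s
Solving: s = 5x/5
ds/dt = 5/5 · dx/dt = 1 · 4 = 4 ft/s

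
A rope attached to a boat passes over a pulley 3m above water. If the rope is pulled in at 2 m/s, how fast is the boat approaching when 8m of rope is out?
16√55/55 ≈ 2.157 m/s

rope² = x² + 3²
x = √(8² - 3²) = √55
dx/dt = (rope/x) · d(rope)/dt = (8/√55) · (-2) = -16√55/55 m/s
The boat approaches at 16√55/55 ≈ 2.157 m/s.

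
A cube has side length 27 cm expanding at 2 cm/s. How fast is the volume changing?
4374 cm³/s

V = s³
dV/dt = 3s² · ds/dt = 3·27²·2 = 4374 cm³/s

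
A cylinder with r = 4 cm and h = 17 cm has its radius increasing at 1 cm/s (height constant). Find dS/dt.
50π cm²/s

S = 2πrh + 2πr² (lateral + bases)
dS/dt = (2πh + 4πr)·dr/dt = (2π·17 + 4π·4)·1
= 50π cm²/s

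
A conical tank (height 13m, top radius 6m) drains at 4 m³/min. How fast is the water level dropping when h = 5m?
169/(225π) ≈ 0.2391 m/min

r/h = 6/13, so r = (6/13)h
V = (1/3)πr²h = (1/3)π((6/13)h)²h = (12/169)πh³
dV/dh = (36/169)πh²
dh/dt = (dV/dt)/(dV/dh) = -4/((36/169)π·5²) = -169/(225π) m/min
The level is dropping at 169/(225π) ≈ 0.2391 m/min.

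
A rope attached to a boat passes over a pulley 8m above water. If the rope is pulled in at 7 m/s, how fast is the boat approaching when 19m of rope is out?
133√33/99 ≈ 7.717 m/s

rope² = x² + 8²
x = √(19² - 8²) = 3√33
dx/dt = (rope/x) · d(rope)/dt = (19/(3√33)) · (-7) = -133√33/99 m/s
The boat approaches at 133√33/99 ≈ 7.717 m/s.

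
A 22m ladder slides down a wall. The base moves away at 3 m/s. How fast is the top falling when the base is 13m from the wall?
13√35/35 ≈ 2.197 m/s

x² + y² = 22²
2x·dx/dt + 2y·dy/dt = 0
dy/dt = -x/y · dx/dt = -13/(3√35) · 3 = -13√35/35 m/s
The top is descending at 13√35/35 ≈ 2.197 m/s.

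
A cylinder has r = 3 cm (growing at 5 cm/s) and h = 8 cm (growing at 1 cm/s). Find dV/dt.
249π cm³/s

V = πr²h
dV/dt = 2πrh·dr/dt + πr²·dh/dt
= 2π(3)(8)(5) + π(3)²(1)
= 249π cm³/s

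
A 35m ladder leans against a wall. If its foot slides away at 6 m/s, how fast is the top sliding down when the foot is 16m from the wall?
32√969/323 ≈ 3.084 m/s

x² + y² = 35²
2x·dx/dt + 2y·dy/dt = 0
dy/dt = -x/y · dx/dt = -16/√969 · 6 = -32√969/323 m/s
The top is descending at 32√969/323 ≈ 3.084 m/s.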